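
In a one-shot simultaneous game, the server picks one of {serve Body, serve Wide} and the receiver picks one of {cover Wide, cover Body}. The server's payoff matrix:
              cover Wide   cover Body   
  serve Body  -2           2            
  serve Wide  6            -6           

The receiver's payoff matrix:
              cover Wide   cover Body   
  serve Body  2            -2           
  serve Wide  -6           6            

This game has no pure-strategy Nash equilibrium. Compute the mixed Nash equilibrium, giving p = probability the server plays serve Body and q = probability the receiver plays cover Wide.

For the receiver to be willing to mix, the receiver must be indifferent between cover Wide and cover Body, which pins down the server's mix.
  the receiver's payoff from cover Wide: p·2 + (1−p)·(-6) = 8p - 6
  the receiver's payoff from cover Body: p·(-2) + (1−p)·6 = -8p + 6
  8p - 6 = -8p + 6  ⇒  16p = 12  ⇒  p = 3/4.
In a mixed equilibrium the server is indifferent between serve Body and serve Wide; this condition fixes q.
  the server's expected payoff from serve Body: q·(-2) + (1−q)·2 = -4q + 2
  the server's expected payoff from serve Wide: q·6 + (1−q)·(-6) = 12q - 6
  -4q + 2 = 12q - 6  ⇒  -16q = -8  ⇒  q = 1/2.

p = 3/4, q = 1/2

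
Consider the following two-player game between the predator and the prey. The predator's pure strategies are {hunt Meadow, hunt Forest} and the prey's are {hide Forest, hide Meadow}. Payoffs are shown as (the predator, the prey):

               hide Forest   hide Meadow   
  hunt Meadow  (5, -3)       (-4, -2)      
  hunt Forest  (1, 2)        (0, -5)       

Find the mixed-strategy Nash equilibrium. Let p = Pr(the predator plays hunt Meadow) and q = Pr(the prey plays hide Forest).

For the prey to be willing to mix, the prey must be indifferent between hide Forest and hide Meadow, which pins down the predator's mix.
  the prey's payoff from hide Forest: p·(-3) + (1−p)·2 = -5p + 2
  the prey's payoff from hide Meadow: p·(-2) + (1−p)·(-5) = 3p - 5
  -5p + 2 = 3p - 5  ⇒  -8p = -7  ⇒  p = 7/8.
In a mixed equilibrium the predator is indifferent between hunt Meadow and hunt Forest; this condition fixes q.
  the predator's expected payoff from hunt Meadow: q·5 + (1−q)·(-4) = 9q - 4
  the predator's expected payoff from hunt Forest: q·1 + (1−q)·0 = q
  9q - 4 = q  ⇒  8q = 4  ⇒  q = 1/2.

p = 7/8, q = 1/2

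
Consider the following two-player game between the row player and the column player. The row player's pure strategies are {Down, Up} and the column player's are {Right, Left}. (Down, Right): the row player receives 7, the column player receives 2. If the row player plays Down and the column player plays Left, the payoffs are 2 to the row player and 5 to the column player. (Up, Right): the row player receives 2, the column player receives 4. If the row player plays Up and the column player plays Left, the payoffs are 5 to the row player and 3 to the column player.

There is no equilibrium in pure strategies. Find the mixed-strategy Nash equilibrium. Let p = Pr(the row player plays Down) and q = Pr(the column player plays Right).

For the column player to be willing to mix, the column player must be indifferent between Right and Left, which pins down the row player's mix.
  the column player's payoff to Right: p·2 + (1−p)·4 = -2p + 4
  the column player's payoff to Left: p·5 + (1−p)·3 = 2p + 3
  -2p + 4 = 2p + 3  ⇒  -4p = -1  ⇒  p = 1/4.
Set the row player's expected payoff from Down equal to that from Up:
  the row player's expected payoff from Down: q·7 + (1−q)·2 = 5q + 2
  the row player's expected payoff from Up: q·2 + (1−q)·5 = -3q + 5
  5q + 2 = -3q + 5  ⇒  8q = 3  ⇒  q = 3/8.

p = 1/4, q = 3/8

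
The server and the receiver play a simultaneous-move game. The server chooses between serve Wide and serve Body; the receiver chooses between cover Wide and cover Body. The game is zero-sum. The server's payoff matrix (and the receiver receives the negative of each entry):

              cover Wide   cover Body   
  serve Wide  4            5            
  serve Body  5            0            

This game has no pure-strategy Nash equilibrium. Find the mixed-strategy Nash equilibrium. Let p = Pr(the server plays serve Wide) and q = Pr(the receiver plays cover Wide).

Set the receiver's expected payoff from cover Wide equal to that from cover Body:
  the receiver's expected payoff from cover Wide: p·(-4) + (1−p)·(-5) = p - 5
  the receiver's expected payoff from cover Body: p·(-5) + (1−p)·0 = -5p
  p - 5 = -5p  ⇒  6p = 5  ⇒  p = 5/6.
For the server to be willing to mix, the server must be indifferent between serve Wide and serve Body, which pins down the receiver's mix.
  the server's expected payoff from serve Wide: q·4 + (1−q)·5 = -q + 5
  the server's expected payoff from serve Body: q·5 + (1−q)·0 = 5q
  -q + 5 = 5q  ⇒  -6q = -5  ⇒  q = 5/6.

p = 5/6, q = 5/6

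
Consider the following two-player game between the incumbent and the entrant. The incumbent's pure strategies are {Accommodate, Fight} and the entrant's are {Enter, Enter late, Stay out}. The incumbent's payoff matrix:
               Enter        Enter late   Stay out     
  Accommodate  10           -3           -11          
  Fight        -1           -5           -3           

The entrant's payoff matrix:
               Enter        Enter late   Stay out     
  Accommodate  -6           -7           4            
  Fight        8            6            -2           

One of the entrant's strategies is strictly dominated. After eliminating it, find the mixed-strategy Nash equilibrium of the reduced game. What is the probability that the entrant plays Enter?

The entrant's strategy Enter late is strictly dominated by Enter: -6 > -7 and 8 > 6. Eliminate Enter late.
The entrant's mix must leave the incumbent indifferent between Accommodate and Fight.
  the incumbent's payoff to Accommodate: q·10 + (1−q)·(-11) = 21q - 11
  the incumbent's payoff to Fight: q·(-1) + (1−q)·(-3) = 2q - 3
  21q - 11 = 2q - 3  ⇒  19q = 8  ⇒  q = 8/19.

q = 8/19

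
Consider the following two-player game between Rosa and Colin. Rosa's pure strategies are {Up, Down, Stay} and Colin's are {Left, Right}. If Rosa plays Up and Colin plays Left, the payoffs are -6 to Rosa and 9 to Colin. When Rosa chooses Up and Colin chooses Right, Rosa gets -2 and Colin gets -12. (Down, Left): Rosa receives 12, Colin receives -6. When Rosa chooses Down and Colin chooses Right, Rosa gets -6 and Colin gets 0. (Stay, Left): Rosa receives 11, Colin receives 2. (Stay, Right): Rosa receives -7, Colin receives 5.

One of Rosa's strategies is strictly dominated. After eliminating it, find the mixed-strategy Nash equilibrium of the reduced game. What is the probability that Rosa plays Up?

p = 2/9

Rosa's strategy Stay is strictly dominated by Down: 12 > 11 and -6 > -7. Eliminate Stay.
Rosa's mix must leave Colin indifferent between Left and Right.
  Colin's payoff from Left: p·9 + (1−p)·(-6) = 15p - 6
  Colin's payoff from Right: p·(-12) + (1−p)·0 = -12p
  15p - 6 = -12p  ⇒  27p = 6  ⇒  p = 2/9.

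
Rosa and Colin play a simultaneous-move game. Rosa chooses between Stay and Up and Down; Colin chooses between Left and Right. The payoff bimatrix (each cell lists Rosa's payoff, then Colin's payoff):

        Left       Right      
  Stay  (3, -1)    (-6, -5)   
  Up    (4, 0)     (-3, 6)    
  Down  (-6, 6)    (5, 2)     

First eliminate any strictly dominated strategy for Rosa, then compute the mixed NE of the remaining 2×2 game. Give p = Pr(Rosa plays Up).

p = 2/5

Rosa's strategy Stay is strictly dominated by Up: 4 > 3 and -3 > -6. Eliminate Stay.
For Colin to be willing to mix, Colin must be indifferent between Left and Right, which pins down Rosa's mix.
  Colin's expected payoff from Left: p·0 + (1−p)·6 = -6p + 6
  Colin's expected payoff from Right: p·6 + (1−p)·2 = 4p + 2
  -6p + 6 = 4p + 2  ⇒  -10p = -4  ⇒  p = 2/5.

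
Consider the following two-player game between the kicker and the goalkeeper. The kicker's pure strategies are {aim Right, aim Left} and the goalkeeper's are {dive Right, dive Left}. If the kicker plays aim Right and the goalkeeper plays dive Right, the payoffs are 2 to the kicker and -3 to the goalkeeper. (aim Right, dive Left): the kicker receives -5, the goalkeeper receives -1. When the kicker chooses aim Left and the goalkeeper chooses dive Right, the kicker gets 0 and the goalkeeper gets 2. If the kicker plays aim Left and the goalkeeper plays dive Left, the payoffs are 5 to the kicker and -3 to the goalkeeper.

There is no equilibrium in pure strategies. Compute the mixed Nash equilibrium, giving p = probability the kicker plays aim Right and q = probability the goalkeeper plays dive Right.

The goalkeeper's indifference between dive Right and dive Left determines the kicker's mixing probability p:
  the goalkeeper's payoff from dive Right: p·(-3) + (1−p)·2 = -5p + 2
  the goalkeeper's payoff from dive Left: p·(-1) + (1−p)·(-3) = 2p - 3
  -5p + 2 = 2p - 3  ⇒  -7p = -5  ⇒  p = 5/7.
The kicker's indifference between aim Right and aim Left determines the goalkeeper's mixing probability q:
  the kicker's payoff to aim Right: q·2 + (1−q)·(-5) = 7q - 5
  the kicker's payoff to aim Left: q·0 + (1−q)·5 = -5q + 5
  7q - 5 = -5q + 5  ⇒  12q = 10  ⇒  q = 5/6.

p = 5/7, q = 5/6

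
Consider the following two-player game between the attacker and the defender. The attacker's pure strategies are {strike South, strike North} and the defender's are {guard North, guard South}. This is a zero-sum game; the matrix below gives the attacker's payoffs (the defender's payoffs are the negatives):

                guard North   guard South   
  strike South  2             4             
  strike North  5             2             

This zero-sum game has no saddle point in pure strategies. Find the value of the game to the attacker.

Set the attacker's expected payoff from strike South equal to that from strike North:
  the attacker's payoff to strike South: q·2 + (1−q)·4 = -2q + 4
  the attacker's payoff to strike North: q·5 + (1−q)·2 = 3q + 2
  -2q + 4 = 3q + 2  ⇒  -5q = -2  ⇒  q = 2/5.
The value is the attacker's expected payoff against this mix (using strike South): (2/5)·2 + (3/5)·4 = 16/5.

v = 16/5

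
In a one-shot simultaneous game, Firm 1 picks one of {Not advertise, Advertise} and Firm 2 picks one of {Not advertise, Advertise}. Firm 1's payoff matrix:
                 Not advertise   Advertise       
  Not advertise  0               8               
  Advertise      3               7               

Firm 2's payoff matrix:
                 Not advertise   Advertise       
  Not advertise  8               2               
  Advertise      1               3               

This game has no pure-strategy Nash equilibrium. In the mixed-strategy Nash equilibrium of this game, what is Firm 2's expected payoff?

Firm 1's mix must leave Firm 2 indifferent between Not advertise and Advertise.
  Firm 2's expected payoff from Not advertise: p·8 + (1−p)·1 = 7p + 1
  Firm 2's expected payoff from Advertise: p·2 + (1−p)·3 = -p + 3
  7p + 1 = -p + 3  ⇒  8p = 2  ⇒  p = 1/4.
At equilibrium Firm 2 is indifferent across columns, so Firm 2's payoff equals the payoff from Not advertise: (1/4)·8 + (3/4)·1 = 11/4.

11/4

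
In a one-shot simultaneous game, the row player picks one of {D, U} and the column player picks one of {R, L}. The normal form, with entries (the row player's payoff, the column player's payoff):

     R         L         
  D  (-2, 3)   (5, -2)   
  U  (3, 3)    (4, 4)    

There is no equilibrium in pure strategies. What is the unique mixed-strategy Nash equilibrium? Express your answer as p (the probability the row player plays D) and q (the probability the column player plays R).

The row player's mix must leave the column player indifferent between R and L.
  the column player's payoff from R: p·3 + (1−p)·3 = 3
  the column player's payoff from L: p·(-2) + (1−p)·4 = -6p + 4
  3 = -6p + 4  ⇒  6p = 1  ⇒  p = 1/6.
In a mixed equilibrium the row player is indifferent between D and U; this condition fixes q.
  the row player's expected payoff from D: q·(-2) + (1−q)·5 = -7q + 5
  the row player's expected payoff from U: q·3 + (1−q)·4 = -q + 4
  -7q + 5 = -q + 4  ⇒  -6q = -1  ⇒  q = 1/6.

p = 1/6, q = 1/6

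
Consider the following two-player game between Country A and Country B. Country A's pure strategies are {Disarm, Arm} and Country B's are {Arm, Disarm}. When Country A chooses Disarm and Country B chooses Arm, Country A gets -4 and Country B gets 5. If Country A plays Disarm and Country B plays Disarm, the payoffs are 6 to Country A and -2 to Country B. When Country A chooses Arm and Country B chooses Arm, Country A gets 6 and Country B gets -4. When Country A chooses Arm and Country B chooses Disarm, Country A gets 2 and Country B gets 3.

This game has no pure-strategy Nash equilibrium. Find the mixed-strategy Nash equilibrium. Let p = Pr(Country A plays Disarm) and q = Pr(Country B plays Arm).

For Country B to be willing to mix, Country B must be indifferent between Arm and Disarm, which pins down Country A's mix.
  Country B's payoff from Arm: p·5 + (1−p)·(-4) = 9p - 4
  Country B's payoff from Disarm: p·(-2) + (1−p)·3 = -5p + 3
  9p - 4 = -5p + 3  ⇒  14p = 7  ⇒  p = 1/2.
For Country A to be willing to mix, Country A must be indifferent between Disarm and Arm, which pins down Country B's mix.
  Country A's payoff from Disarm: q·(-4) + (1−q)·6 = -10q + 6
  Country A's payoff from Arm: q·6 + (1−q)·2 = 4q + 2
  -10q + 6 = 4q + 2  ⇒  -14q = -4  ⇒  q = 2/7.

p = 1/2, q = 2/7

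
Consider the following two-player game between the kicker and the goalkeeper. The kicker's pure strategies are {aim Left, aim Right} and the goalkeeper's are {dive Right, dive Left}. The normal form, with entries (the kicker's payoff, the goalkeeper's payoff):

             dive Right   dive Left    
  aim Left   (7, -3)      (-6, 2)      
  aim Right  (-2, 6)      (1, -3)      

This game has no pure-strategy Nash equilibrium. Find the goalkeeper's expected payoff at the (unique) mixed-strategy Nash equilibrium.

3/14

The goalkeeper's indifference between dive Right and dive Left determines the kicker's mixing probability p:
  the goalkeeper's payoff from dive Right: p·(-3) + (1−p)·6 = -9p + 6
  the goalkeeper's payoff from dive Left: p·2 + (1−p)·(-3) = 5p - 3
  -9p + 6 = 5p - 3  ⇒  -14p = -9  ⇒  p = 9/14.
At equilibrium the goalkeeper is indifferent across columns, so the goalkeeper's payoff equals the payoff from dive Right: (9/14)·(-3) + (5/14)·6 = 3/14.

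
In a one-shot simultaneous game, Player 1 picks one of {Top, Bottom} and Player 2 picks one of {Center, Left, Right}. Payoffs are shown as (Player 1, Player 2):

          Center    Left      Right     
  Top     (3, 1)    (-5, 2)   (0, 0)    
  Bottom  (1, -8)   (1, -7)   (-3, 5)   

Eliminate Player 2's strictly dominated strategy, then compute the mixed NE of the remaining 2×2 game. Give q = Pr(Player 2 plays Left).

Player 2's strategy Center is strictly dominated by Left: 2 > 1 and -7 > -8. Eliminate Center.
Set Player 1's expected payoff from Top equal to that from Bottom:
  Player 1's payoff from Top: q·(-5) + (1−q)·0 = -5q
  Player 1's payoff from Bottom: q·1 + (1−q)·(-3) = 4q - 3
  -5q = 4q - 3  ⇒  -9q = -3  ⇒  q = 1/3.

q = 1/3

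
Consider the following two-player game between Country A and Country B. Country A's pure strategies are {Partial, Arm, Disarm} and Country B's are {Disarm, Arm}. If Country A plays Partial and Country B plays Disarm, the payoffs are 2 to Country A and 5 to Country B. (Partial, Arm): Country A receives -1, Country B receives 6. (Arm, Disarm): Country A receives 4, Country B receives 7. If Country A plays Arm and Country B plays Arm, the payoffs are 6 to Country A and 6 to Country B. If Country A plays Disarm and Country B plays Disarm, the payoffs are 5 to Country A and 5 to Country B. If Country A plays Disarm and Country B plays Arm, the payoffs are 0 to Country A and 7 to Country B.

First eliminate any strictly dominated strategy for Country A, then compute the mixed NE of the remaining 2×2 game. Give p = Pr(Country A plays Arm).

Country A's strategy Partial is strictly dominated by Disarm: 5 > 2 and 0 > -1. Eliminate Partial.
Set Country B's expected payoff from Disarm equal to that from Arm:
  Country B's payoff to Disarm: p·7 + (1−p)·5 = 2p + 5
  Country B's payoff to Arm: p·6 + (1−p)·7 = -p + 7
  2p + 5 = -p + 7  ⇒  3p = 2  ⇒  p = 2/3.

p = 2/3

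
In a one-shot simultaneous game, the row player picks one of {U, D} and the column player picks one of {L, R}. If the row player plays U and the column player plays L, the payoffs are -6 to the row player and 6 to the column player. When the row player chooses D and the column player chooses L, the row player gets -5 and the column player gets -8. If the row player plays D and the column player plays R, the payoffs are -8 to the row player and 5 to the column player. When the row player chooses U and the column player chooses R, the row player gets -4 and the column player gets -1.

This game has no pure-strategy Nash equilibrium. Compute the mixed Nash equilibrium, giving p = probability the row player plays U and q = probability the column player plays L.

Set the column player's expected payoff from L equal to that from R:
  the column player's expected payoff from L: p·6 + (1−p)·(-8) = 14p - 8
  the column player's expected payoff from R: p·(-1) + (1−p)·5 = -6p + 5
  14p - 8 = -6p + 5  ⇒  20p = 13  ⇒  p = 13/20.
The column player's mix must leave the row player indifferent between U and D.
  the row player's payoff from U: q·(-6) + (1−q)·(-4) = -2q - 4
  the row player's payoff from D: q·(-5) + (1−q)·(-8) = 3q - 8
  -2q - 4 = 3q - 8  ⇒  -5q = -4  ⇒  q = 4/5.

p = 13/20, q = 4/5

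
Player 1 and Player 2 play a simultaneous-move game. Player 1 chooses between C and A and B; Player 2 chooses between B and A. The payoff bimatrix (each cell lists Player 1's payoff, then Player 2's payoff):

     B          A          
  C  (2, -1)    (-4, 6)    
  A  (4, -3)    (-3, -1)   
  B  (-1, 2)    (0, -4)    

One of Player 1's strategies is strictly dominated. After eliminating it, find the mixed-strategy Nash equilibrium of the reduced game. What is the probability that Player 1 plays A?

Player 1's strategy C is strictly dominated by A: 4 > 2 and -3 > -4. Eliminate C.
Player 2's indifference between B and A determines Player 1's mixing probability p:
  Player 2's payoff to B: p·(-3) + (1−p)·2 = -5p + 2
  Player 2's payoff to A: p·(-1) + (1−p)·(-4) = 3p - 4
  -5p + 2 = 3p - 4  ⇒  -8p = -6  ⇒  p = 3/4.

p = 3/4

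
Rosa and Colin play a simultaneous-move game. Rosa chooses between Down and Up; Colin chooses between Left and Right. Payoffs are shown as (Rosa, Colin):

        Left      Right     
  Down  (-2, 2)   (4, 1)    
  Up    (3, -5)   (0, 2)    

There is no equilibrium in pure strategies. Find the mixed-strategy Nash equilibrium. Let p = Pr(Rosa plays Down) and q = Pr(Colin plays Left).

For Colin to be willing to mix, Colin must be indifferent between Left and Right, which pins down Rosa's mix.
  Colin's payoff from Left: p·2 + (1−p)·(-5) = 7p - 5
  Colin's payoff from Right: p·1 + (1−p)·2 = -p + 2
  7p - 5 = -p + 2  ⇒  8p = 7  ⇒  p = 7/8.
Set Rosa's expected payoff from Down equal to that from Up:
  Rosa's payoff to Down: q·(-2) + (1−q)·4 = -6q + 4
  Rosa's payoff to Up: q·3 + (1−q)·0 = 3q
  -6q + 4 = 3q  ⇒  -9q = -4  ⇒  q = 4/9.

p = 7/8, q = 4/9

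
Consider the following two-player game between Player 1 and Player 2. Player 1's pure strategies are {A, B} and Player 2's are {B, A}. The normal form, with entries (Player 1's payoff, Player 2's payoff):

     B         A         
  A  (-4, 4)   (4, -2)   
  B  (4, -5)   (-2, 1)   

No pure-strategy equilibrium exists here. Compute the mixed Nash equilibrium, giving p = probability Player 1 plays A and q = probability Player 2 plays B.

p = 1/2, q = 3/7

Set Player 2's expected payoff from B equal to that from A:
  Player 2's payoff to B: p·4 + (1−p)·(-5) = 9p - 5
  Player 2's payoff to A: p·(-2) + (1−p)·1 = -3p + 1
  9p - 5 = -3p + 1  ⇒  12p = 6  ⇒  p = 1/2.
In a mixed equilibrium Player 1 is indifferent between A and B; this condition fixes q.
  Player 1's expected payoff from A: q·(-4) + (1−q)·4 = -8q + 4
  Player 1's expected payoff from B: q·4 + (1−q)·(-2) = 6q - 2
  -8q + 4 = 6q - 2  ⇒  -14q = -6  ⇒  q = 3/7.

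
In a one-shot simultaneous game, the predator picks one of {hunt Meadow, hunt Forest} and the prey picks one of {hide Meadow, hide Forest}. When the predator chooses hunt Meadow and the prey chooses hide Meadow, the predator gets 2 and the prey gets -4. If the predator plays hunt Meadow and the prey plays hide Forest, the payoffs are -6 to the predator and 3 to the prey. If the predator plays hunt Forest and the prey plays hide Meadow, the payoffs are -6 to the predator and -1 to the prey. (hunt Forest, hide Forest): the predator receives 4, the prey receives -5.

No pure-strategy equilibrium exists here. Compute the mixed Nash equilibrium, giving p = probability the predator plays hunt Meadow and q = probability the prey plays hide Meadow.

p = 4/11, q = 5/9

Set the prey's expected payoff from hide Meadow equal to that from hide Forest:
  the prey's expected payoff from hide Meadow: p·(-4) + (1−p)·(-1) = -3p - 1
  the prey's expected payoff from hide Forest: p·3 + (1−p)·(-5) = 8p - 5
  -3p - 1 = 8p - 5  ⇒  -11p = -4  ⇒  p = 4/11.
The prey's mix must leave the predator indifferent between hunt Meadow and hunt Forest.
  the predator's expected payoff from hunt Meadow: q·2 + (1−q)·(-6) = 8q - 6
  the predator's expected payoff from hunt Forest: q·(-6) + (1−q)·4 = -10q + 4
  8q - 6 = -10q + 4  ⇒  18q = 10  ⇒  q = 5/9.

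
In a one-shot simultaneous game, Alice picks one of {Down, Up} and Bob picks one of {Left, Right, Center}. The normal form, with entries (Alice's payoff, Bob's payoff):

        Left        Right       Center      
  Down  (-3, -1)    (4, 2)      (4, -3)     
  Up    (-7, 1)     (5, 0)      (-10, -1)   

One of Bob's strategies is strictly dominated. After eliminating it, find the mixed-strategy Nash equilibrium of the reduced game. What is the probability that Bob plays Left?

q = 1/5

Bob's strategy Center is strictly dominated by Left: -1 > -3 and 1 > -1. Eliminate Center.
For Alice to be willing to mix, Alice must be indifferent between Down and Up, which pins down Bob's mix.
  Alice's expected payoff from Down: q·(-3) + (1−q)·4 = -7q + 4
  Alice's expected payoff from Up: q·(-7) + (1−q)·5 = -12q + 5
  -7q + 4 = -12q + 5  ⇒  5q = 1  ⇒  q = 1/5.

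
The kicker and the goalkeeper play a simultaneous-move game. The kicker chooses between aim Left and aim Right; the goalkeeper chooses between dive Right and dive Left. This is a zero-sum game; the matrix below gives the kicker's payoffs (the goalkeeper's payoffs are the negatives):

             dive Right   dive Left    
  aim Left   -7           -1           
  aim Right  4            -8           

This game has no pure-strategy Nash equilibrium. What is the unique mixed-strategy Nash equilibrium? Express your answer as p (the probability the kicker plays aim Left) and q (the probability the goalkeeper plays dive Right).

The goalkeeper's indifference between dive Right and dive Left determines the kicker's mixing probability p:
  the goalkeeper's payoff from dive Right: p·7 + (1−p)·(-4) = 11p - 4
  the goalkeeper's payoff from dive Left: p·1 + (1−p)·8 = -7p + 8
  11p - 4 = -7p + 8  ⇒  18p = 12  ⇒  p = 2/3.
For the kicker to be willing to mix, the kicker must be indifferent between aim Left and aim Right, which pins down the goalkeeper's mix.
  the kicker's expected payoff from aim Left: q·(-7) + (1−q)·(-1) = -6q - 1
  the kicker's expected payoff from aim Right: q·4 + (1−q)·(-8) = 12q - 8
  -6q - 1 = 12q - 8  ⇒  -18q = -7  ⇒  q = 7/18.

p = 2/3, q = 7/18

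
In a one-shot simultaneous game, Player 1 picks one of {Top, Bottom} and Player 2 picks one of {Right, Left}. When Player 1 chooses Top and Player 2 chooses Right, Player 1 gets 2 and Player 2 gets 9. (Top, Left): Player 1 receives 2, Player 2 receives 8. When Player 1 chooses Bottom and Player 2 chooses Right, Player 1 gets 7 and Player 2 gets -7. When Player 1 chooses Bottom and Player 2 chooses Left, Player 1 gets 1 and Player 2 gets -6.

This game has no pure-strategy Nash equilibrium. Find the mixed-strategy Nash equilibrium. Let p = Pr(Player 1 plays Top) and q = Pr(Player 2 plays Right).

p = 1/2, q = 1/6

In a mixed equilibrium Player 2 is indifferent between Right and Left; this condition fixes p.
  Player 2's payoff to Right: p·9 + (1−p)·(-7) = 16p - 7
  Player 2's payoff to Left: p·8 + (1−p)·(-6) = 14p - 6
  16p - 7 = 14p - 6  ⇒  2p = 1  ⇒  p = 1/2.
Player 1's indifference between Top and Bottom determines Player 2's mixing probability q:
  Player 1's payoff to Top: q·2 + (1−q)·2 = 2
  Player 1's payoff to Bottom: q·7 + (1−q)·1 = 6q + 1
  2 = 6q + 1  ⇒  -6q = -1  ⇒  q = 1/6.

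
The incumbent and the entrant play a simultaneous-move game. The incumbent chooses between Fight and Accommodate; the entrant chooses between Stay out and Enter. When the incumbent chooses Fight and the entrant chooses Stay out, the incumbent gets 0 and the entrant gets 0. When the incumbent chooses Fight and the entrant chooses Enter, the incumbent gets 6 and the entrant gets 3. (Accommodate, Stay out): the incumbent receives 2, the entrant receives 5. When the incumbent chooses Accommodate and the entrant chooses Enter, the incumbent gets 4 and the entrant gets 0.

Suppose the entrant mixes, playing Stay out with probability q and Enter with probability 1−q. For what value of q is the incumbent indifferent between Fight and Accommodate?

For the incumbent to be willing to mix, the incumbent must be indifferent between Fight and Accommodate, which pins down the entrant's mix.
  the incumbent's payoff to Fight: q·0 + (1−q)·6 = -6q + 6
  the incumbent's payoff to Accommodate: q·2 + (1−q)·4 = -2q + 4
  -6q + 6 = -2q + 4  ⇒  -4q = -2  ⇒  q = 1/2.

q = 1/2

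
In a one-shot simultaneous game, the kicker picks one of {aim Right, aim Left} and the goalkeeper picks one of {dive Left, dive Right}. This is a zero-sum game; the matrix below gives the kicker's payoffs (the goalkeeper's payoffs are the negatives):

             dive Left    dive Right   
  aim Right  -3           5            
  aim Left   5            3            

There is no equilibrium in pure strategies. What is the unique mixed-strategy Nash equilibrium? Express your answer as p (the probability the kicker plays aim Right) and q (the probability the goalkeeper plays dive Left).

p = 1/5, q = 1/5

For the goalkeeper to be willing to mix, the goalkeeper must be indifferent between dive Left and dive Right, which pins down the kicker's mix.
  the goalkeeper's payoff from dive Left: p·3 + (1−p)·(-5) = 8p - 5
  the goalkeeper's payoff from dive Right: p·(-5) + (1−p)·(-3) = -2p - 3
  8p - 5 = -2p - 3  ⇒  10p = 2  ⇒  p = 1/5.
For the kicker to be willing to mix, the kicker must be indifferent between aim Right and aim Left, which pins down the goalkeeper's mix.
  the kicker's expected payoff from aim Right: q·(-3) + (1−q)·5 = -8q + 5
  the kicker's expected payoff from aim Left: q·5 + (1−q)·3 = 2q + 3
  -8q + 5 = 2q + 3  ⇒  -10q = -2  ⇒  q = 1/5.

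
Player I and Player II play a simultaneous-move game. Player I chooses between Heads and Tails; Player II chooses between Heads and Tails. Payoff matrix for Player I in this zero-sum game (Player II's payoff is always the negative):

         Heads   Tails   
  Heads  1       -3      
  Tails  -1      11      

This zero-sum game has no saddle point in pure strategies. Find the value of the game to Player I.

v = 1/2

Set Player I's expected payoff from Heads equal to that from Tails:
  Player I's expected payoff from Heads: q·1 + (1−q)·(-3) = 4q - 3
  Player I's expected payoff from Tails: q·(-1) + (1−q)·11 = -12q + 11
  4q - 3 = -12q + 11  ⇒  16q = 14  ⇒  q = 7/8.
The value is Player I's expected payoff against this mix (using Heads): (7/8)·1 + (1/8)·(-3) = 1/2.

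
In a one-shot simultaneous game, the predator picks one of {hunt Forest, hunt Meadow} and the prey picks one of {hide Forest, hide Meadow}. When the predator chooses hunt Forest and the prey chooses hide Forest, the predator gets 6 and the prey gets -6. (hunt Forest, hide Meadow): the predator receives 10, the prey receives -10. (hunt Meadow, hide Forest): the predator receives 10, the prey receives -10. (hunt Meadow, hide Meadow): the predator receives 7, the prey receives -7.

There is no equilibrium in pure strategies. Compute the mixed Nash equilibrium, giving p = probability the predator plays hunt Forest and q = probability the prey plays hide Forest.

p = 3/7, q = 3/7

The prey's indifference between hide Forest and hide Meadow determines the predator's mixing probability p:
  the prey's expected payoff from hide Forest: p·(-6) + (1−p)·(-10) = 4p - 10
  the prey's expected payoff from hide Meadow: p·(-10) + (1−p)·(-7) = -3p - 7
  4p - 10 = -3p - 7  ⇒  7p = 3  ⇒  p = 3/7.
For the predator to be willing to mix, the predator must be indifferent between hunt Forest and hunt Meadow, which pins down the prey's mix.
  the predator's payoff to hunt Forest: q·6 + (1−q)·10 = -4q + 10
  the predator's payoff to hunt Meadow: q·10 + (1−q)·7 = 3q + 7
  -4q + 10 = 3q + 7  ⇒  -7q = -3  ⇒  q = 3/7.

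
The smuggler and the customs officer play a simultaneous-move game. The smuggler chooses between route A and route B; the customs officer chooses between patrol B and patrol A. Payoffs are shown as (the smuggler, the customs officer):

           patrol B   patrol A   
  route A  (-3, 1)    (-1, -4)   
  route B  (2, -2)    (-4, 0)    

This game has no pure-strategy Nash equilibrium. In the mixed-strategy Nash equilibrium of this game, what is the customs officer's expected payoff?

In a mixed equilibrium the customs officer is indifferent between patrol B and patrol A; this condition fixes p.
  the customs officer's payoff from patrol B: p·1 + (1−p)·(-2) = 3p - 2
  the customs officer's payoff from patrol A: p·(-4) + (1−p)·0 = -4p
  3p - 2 = -4p  ⇒  7p = 2  ⇒  p = 2/7.
At equilibrium the customs officer is indifferent across columns, so the customs officer's payoff equals the payoff from patrol B: (2/7)·1 + (5/7)·(-2) = -8/7.

-8/7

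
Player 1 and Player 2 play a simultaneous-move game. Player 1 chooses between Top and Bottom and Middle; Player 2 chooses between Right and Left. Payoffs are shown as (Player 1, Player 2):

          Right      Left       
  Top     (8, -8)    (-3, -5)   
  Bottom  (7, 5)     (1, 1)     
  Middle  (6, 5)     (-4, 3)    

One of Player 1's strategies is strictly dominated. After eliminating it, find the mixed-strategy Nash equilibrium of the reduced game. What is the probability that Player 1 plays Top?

p = 4/7

Player 1's strategy Middle is strictly dominated by Top: 8 > 6 and -3 > -4. Eliminate Middle.
In a mixed equilibrium Player 2 is indifferent between Right and Left; this condition fixes p.
  Player 2's payoff from Right: p·(-8) + (1−p)·5 = -13p + 5
  Player 2's payoff from Left: p·(-5) + (1−p)·1 = -6p + 1
  -13p + 5 = -6p + 1  ⇒  -7p = -4  ⇒  p = 4/7.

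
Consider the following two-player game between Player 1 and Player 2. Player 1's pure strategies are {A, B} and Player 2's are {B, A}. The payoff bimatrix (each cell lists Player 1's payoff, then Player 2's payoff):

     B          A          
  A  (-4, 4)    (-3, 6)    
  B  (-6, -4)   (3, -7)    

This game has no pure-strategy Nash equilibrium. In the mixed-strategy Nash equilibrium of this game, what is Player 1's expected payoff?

Set Player 1's expected payoff from A equal to that from B:
  Player 1's expected payoff from A: q·(-4) + (1−q)·(-3) = -q - 3
  Player 1's expected payoff from B: q·(-6) + (1−q)·3 = -9q + 3
  -q - 3 = -9q + 3  ⇒  8q = 6  ⇒  q = 3/4.
At equilibrium Player 1 is indifferent across rows, so Player 1's payoff equals the payoff from A: (3/4)·(-4) + (1/4)·(-3) = -15/4.

-15/4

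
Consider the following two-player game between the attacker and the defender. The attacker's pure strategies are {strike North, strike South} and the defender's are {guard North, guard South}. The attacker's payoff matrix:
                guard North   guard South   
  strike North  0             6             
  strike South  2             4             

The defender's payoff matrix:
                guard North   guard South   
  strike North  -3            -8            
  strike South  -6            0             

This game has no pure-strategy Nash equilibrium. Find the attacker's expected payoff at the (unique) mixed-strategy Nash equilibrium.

The defender's mix must leave the attacker indifferent between strike North and strike South.
  the attacker's payoff to strike North: q·0 + (1−q)·6 = -6q + 6
  the attacker's payoff to strike South: q·2 + (1−q)·4 = -2q + 4
  -6q + 6 = -2q + 4  ⇒  -4q = -2  ⇒  q = 1/2.
At equilibrium the attacker is indifferent across rows, so the attacker's payoff equals the payoff from strike North: (1/2)·0 + (1/2)·6 = 3.

3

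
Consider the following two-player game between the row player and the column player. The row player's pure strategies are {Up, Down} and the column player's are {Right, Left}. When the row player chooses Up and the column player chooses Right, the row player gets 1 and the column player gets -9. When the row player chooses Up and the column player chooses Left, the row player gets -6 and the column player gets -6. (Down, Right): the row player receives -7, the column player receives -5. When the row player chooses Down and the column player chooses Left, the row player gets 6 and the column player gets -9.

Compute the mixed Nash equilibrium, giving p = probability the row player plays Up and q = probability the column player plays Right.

p = 4/7, q = 3/5

The row player's mix must leave the column player indifferent between Right and Left.
  the column player's payoff to Right: p·(-9) + (1−p)·(-5) = -4p - 5
  the column player's payoff to Left: p·(-6) + (1−p)·(-9) = 3p - 9
  -4p - 5 = 3p - 9  ⇒  -7p = -4  ⇒  p = 4/7.
For the row player to be willing to mix, the row player must be indifferent between Up and Down, which pins down the column player's mix.
  the row player's payoff from Up: q·1 + (1−q)·(-6) = 7q - 6
  the row player's payoff from Down: q·(-7) + (1−q)·6 = -13q + 6
  7q - 6 = -13q + 6  ⇒  20q = 12  ⇒  q = 3/5.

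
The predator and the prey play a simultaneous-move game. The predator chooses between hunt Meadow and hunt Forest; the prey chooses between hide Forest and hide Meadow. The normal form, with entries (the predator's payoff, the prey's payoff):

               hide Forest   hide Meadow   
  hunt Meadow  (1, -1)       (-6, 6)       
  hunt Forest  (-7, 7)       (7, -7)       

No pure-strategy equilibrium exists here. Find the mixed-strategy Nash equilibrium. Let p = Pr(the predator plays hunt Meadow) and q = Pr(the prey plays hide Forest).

The predator's mix must leave the prey indifferent between hide Forest and hide Meadow.
  the prey's payoff to hide Forest: p·(-1) + (1−p)·7 = -8p + 7
  the prey's payoff to hide Meadow: p·6 + (1−p)·(-7) = 13p - 7
  -8p + 7 = 13p - 7  ⇒  -21p = -14  ⇒  p = 2/3.
For the predator to be willing to mix, the predator must be indifferent between hunt Meadow and hunt Forest, which pins down the prey's mix.
  the predator's payoff to hunt Meadow: q·1 + (1−q)·(-6) = 7q - 6
  the predator's payoff to hunt Forest: q·(-7) + (1−q)·7 = -14q + 7
  7q - 6 = -14q + 7  ⇒  21q = 13  ⇒  q = 13/21.

p = 2/3, q = 13/21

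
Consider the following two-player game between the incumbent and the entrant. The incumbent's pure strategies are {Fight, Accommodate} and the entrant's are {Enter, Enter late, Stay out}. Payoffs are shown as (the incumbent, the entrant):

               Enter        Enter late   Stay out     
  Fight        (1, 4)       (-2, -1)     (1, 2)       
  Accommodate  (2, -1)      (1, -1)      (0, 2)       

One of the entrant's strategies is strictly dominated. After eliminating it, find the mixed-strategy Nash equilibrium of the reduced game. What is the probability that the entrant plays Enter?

The entrant's strategy Enter late is strictly dominated by Stay out: 2 > -1 and 2 > -1. Eliminate Enter late.
The entrant's mix must leave the incumbent indifferent between Fight and Accommodate.
  the incumbent's expected payoff from Fight: q·1 + (1−q)·1 = 1
  the incumbent's expected payoff from Accommodate: q·2 + (1−q)·0 = 2q
  1 = 2q  ⇒  -2q = -1  ⇒  q = 1/2.

q = 1/2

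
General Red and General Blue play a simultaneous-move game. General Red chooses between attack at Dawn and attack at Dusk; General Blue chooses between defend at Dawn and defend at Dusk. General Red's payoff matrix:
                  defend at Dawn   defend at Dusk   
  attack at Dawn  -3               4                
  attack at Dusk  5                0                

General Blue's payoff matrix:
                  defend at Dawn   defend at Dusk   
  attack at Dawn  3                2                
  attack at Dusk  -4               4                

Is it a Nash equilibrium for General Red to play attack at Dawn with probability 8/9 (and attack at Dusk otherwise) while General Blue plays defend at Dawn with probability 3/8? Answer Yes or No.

Given General Blue's mix q = 3/8, General Red's payoff from attack at Dawn is 11/8 but from attack at Dusk is 15/8. General Red strictly prefers attack at Dusk, so General Red would not mix.
So the proposed profile is not a Nash equilibrium.

No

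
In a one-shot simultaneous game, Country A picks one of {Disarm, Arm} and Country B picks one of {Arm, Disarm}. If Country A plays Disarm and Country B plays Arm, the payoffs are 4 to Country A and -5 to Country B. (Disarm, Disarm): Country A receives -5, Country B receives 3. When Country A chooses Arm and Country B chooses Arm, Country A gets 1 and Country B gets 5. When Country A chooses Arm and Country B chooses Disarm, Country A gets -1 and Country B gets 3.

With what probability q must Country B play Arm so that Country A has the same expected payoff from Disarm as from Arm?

q = 4/7

Set Country A's expected payoff from Disarm equal to that from Arm:
  Country A's payoff from Disarm: q·4 + (1−q)·(-5) = 9q - 5
  Country A's payoff from Arm: q·1 + (1−q)·(-1) = 2q - 1
  9q - 5 = 2q - 1  ⇒  7q = 4  ⇒  q = 4/7.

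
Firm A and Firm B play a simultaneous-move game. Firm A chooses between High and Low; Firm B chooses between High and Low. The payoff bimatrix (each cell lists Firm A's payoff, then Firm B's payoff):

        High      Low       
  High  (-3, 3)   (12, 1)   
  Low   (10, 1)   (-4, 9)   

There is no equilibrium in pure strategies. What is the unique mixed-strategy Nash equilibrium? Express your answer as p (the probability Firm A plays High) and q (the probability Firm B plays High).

p = 4/5, q = 16/29

Firm A's mix must leave Firm B indifferent between High and Low.
  Firm B's payoff from High: p·3 + (1−p)·1 = 2p + 1
  Firm B's payoff from Low: p·1 + (1−p)·9 = -8p + 9
  2p + 1 = -8p + 9  ⇒  10p = 8  ⇒  p = 4/5.
Firm B's mix must leave Firm A indifferent between High and Low.
  Firm A's payoff from High: q·(-3) + (1−q)·12 = -15q + 12
  Firm A's payoff from Low: q·10 + (1−q)·(-4) = 14q - 4
  -15q + 12 = 14q - 4  ⇒  -29q = -16  ⇒  q = 16/29.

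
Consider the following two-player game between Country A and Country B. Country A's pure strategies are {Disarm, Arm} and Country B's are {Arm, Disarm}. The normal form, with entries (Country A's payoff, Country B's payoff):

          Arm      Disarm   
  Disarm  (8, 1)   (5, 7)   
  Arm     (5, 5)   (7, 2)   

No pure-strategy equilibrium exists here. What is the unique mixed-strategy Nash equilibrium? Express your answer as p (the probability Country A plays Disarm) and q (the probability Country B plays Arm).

Country B's indifference between Arm and Disarm determines Country A's mixing probability p:
  Country B's payoff from Arm: p·1 + (1−p)·5 = -4p + 5
  Country B's payoff from Disarm: p·7 + (1−p)·2 = 5p + 2
  -4p + 5 = 5p + 2  ⇒  -9p = -3  ⇒  p = 1/3.
Country A's indifference between Disarm and Arm determines Country B's mixing probability q:
  Country A's payoff to Disarm: q·8 + (1−q)·5 = 3q + 5
  Country A's payoff to Arm: q·5 + (1−q)·7 = -2q + 7
  3q + 5 = -2q + 7  ⇒  5q = 2  ⇒  q = 2/5.

p = 1/3, q = 2/5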